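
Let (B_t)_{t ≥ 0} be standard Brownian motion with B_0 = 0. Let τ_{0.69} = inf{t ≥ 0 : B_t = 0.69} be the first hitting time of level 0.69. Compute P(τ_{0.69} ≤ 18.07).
P(τ_{0.69} ≤ 18.07) = 2(1 − Φ(0.69/√18.07)) = 2(1 − Φ(0.1623)) ≈ 0.8711

By the reflection principle for standard BM, P(τ_b ≤ t) = 2 · P(B_t ≥ b). Since B_t ~ N(0, t), P(B_t ≥ 0.69) = 1 − Φ(0.69/√t) = 1 − Φ(0.69/√18.07) = 1 − Φ(0.1623) ≈ 0.43553. Doubling: P(τ_{0.69} ≤ 18.07) ≈ 2 · 0.43553 = 0.87106 ≈ 0.8711.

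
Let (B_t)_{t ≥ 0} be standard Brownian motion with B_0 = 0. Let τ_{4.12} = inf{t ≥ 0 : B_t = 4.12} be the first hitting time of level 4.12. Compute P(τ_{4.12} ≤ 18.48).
P(τ_{4.12} ≤ 18.48) = 2(1 − Φ(4.12/√18.48)) = 2(1 − Φ(0.9584)) ≈ 0.3379

By the reflection principle for standard BM, P(τ_b ≤ t) = 2 · P(B_t ≥ b). Since B_t ~ N(0, t), P(B_t ≥ 4.12) = 1 − Φ(4.12/√t) = 1 − Φ(4.12/√18.48) = 1 − Φ(0.9584) ≈ 0.16893. Doubling: P(τ_{4.12} ≤ 18.48) ≈ 2 · 0.16893 = 0.33786 ≈ 0.3379.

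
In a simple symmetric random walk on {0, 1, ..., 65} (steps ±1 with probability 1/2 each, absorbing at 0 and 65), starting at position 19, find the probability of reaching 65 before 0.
P(hit 65 before 0) = 19/65

Let u_k = P(hit 65 before 0 | start at k). Then u_0 = 0, u_65 = 1, and u_k = u_{k-1}/2 + u_{k+1}/2 for 1 ≤ k ≤ 64. This harmonic recurrence is solved by u_k = k/65, giving u_19 = 19/65.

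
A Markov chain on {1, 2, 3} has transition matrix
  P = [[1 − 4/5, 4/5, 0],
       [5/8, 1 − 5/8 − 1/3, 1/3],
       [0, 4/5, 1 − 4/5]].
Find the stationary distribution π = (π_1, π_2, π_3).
π = (75/211, 96/211, 40/211)

This is a birth-death chain on three states, which satisfies detailed balance: π_1 · P_{12} = π_2 · P_{21} and π_2 · P_{23} = π_3 · P_{32}.
From π_1 · 4/5 = π_2 · 5/8: π_2/π_1 = (4/5)/(5/8) = 32/25.
From π_2 · 1/3 = π_3 · 4/5: π_3/π_2 = (1/3)/(4/5) = 5/12.
Take π_1 proportional to 1; then unnormalized π = (1, 32/25, 8/15). Normalize by dividing by the sum 211/75:
  π = (75/211, 96/211, 40/211).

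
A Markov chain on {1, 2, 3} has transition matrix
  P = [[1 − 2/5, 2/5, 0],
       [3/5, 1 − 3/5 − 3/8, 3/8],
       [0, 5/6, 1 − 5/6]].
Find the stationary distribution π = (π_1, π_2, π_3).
π = (30/59, 20/59, 9/59)

This is a birth-death chain on three states, which satisfies detailed balance: π_1 · P_{12} = π_2 · P_{21} and π_2 · P_{23} = π_3 · P_{32}.
From π_1 · 2/5 = π_2 · 3/5: π_2/π_1 = (2/5)/(3/5) = 2/3.
From π_2 · 3/8 = π_3 · 5/6: π_3/π_2 = (3/8)/(5/6) = 9/20.
Take π_1 proportional to 1; then unnormalized π = (1, 2/3, 3/10). Normalize by dividing by the sum 59/30:
  π = (30/59, 20/59, 9/59).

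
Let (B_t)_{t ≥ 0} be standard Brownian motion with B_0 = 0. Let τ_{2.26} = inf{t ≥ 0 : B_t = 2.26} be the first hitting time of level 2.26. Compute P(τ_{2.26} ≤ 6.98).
P(τ_{2.26} ≤ 6.98) = 2(1 − Φ(2.26/√6.98)) = 2(1 − Φ(0.8554)) ≈ 0.3923

By the reflection principle for standard BM, P(τ_b ≤ t) = 2 · P(B_t ≥ b). Since B_t ~ N(0, t), P(B_t ≥ 2.26) = 1 − Φ(2.26/√t) = 1 − Φ(2.26/√6.98) = 1 − Φ(0.8554) ≈ 0.19616. Doubling: P(τ_{2.26} ≤ 6.98) ≈ 2 · 0.19616 = 0.39232 ≈ 0.3923.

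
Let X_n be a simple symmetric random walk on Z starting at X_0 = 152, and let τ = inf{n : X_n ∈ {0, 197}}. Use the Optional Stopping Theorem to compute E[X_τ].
E[X_τ] = 152

X_n is a martingale and τ is a bounded-mean stopping time (indeed τ is finite a.s. with bounded expectation since the walk is in a bounded region). By the OST, E[X_τ] = E[X_0] = 152. Equivalently: E[X_τ] = 197 · P(hit 197 first) + 0 · P(hit 0 first) = 197 · (152/197) = 152.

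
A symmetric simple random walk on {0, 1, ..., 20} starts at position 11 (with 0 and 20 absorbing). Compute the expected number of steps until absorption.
E[τ | X_0 = 11] = 99

Let v_k = E[τ | X_0 = k]. Boundary: v_0 = v_20 = 0. Recurrence: v_k = 1 + (v_{k-1} + v_{k+1})/2 for 1 ≤ k ≤ 19. The particular solution to v_k − (v_{k-1} + v_{k+1})/2 = 1 is v_k = −k^2. Adding homogeneous solution A + B k and matching boundaries gives v_k = k (20 − k). Substituting k = 11: v_11 = 11 · 9 = 99.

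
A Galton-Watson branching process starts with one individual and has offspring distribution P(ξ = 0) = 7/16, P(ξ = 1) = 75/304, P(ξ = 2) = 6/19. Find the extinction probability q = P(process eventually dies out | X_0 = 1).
q = 1

Mean offspring μ = 0·7/16 + 1·75/304 + 2·6/19 = 267/304 ≤ 1. For μ ≤ 1 with offspring not concentrated at 1, the Galton-Watson process goes extinct almost surely, so q = 1.
(Algebraic check: The pgf is f(s) = 7/16 + 75/304·s + 6/19·s². The extinction probability q is the smallest fixed point of f in [0, 1]. Setting s = f(s):
  6/19·s² + (75/304 − 1)·s + 7/16 = 0
  6/19·s² − (7/16 + 6/19)·s + 7/16 = 0
which factors as (s − 1)·(6/19·s − 7/16) = 0, giving roots s = 1 and s = (7/16)/(6/19) = 133/96. Since 133/96 ≥ 1, the smallest root in [0, 1] is s = 1.)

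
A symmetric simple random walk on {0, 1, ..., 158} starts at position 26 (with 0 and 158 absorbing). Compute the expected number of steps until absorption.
E[τ | X_0 = 26] = 3432

Let v_k = E[τ | X_0 = k]. Boundary: v_0 = v_158 = 0. Recurrence: v_k = 1 + (v_{k-1} + v_{k+1})/2 for 1 ≤ k ≤ 157. The particular solution to v_k − (v_{k-1} + v_{k+1})/2 = 1 is v_k = −k^2. Adding homogeneous solution A + B k and matching boundaries gives v_k = k (158 − k). Substituting k = 26: v_26 = 26 · 132 = 3432.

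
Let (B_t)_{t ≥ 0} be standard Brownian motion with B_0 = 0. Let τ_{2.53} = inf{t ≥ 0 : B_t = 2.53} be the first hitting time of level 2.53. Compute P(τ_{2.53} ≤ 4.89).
P(τ_{2.53} ≤ 4.89) = 2(1 − Φ(2.53/√4.89)) = 2(1 − Φ(1.1441)) ≈ 0.2526

By the reflection principle for standard BM, P(τ_b ≤ t) = 2 · P(B_t ≥ b). Since B_t ~ N(0, t), P(B_t ≥ 2.53) = 1 − Φ(2.53/√t) = 1 − Φ(2.53/√4.89) = 1 − Φ(1.1441) ≈ 0.12629. Doubling: P(τ_{2.53} ≤ 4.89) ≈ 2 · 0.12629 = 0.25258 ≈ 0.2526.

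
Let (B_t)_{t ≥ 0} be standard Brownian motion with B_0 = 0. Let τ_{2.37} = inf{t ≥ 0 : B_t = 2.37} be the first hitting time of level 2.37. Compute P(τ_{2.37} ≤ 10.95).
P(τ_{2.37} ≤ 10.95) = 2(1 − Φ(2.37/√10.95)) = 2(1 − Φ(0.7162)) ≈ 0.4739

By the reflection principle for standard BM, P(τ_b ≤ t) = 2 · P(B_t ≥ b). Since B_t ~ N(0, t), P(B_t ≥ 2.37) = 1 − Φ(2.37/√t) = 1 − Φ(2.37/√10.95) = 1 − Φ(0.7162) ≈ 0.23693. Doubling: P(τ_{2.37} ≤ 10.95) ≈ 2 · 0.23693 = 0.47386 ≈ 0.4739.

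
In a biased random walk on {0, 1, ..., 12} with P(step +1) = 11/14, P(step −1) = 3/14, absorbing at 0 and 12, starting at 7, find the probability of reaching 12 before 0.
P(hit 12 before 0) = (1 − (3/11)^7) / (1 − (3/11)^12) = 392259519773/392303480660

Let u_k denote P(reach 12 before 0 | start at k). Boundary: u_0 = 0, u_12 = 1. Recurrence: u_k = 11/14·u_{k+1} + 3/14·u_{k-1} for 1 ≤ k ≤ 11. Try u_k = A + B·r^k with r = q/p = (3/14)/(11/14) = 3/11. Substitution satisfies the recurrence; boundary conditions give:
  u_k = (1 − r^k) / (1 − r^N) = (1 − (3/11)^7) / (1 − (3/11)^12) = 392259519773/392303480660.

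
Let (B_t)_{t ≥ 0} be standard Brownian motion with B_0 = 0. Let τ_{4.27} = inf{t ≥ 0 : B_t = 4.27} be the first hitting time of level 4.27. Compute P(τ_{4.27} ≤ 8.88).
P(τ_{4.27} ≤ 8.88) = 2(1 − Φ(4.27/√8.88)) = 2(1 − Φ(1.4329)) ≈ 0.1519

By the reflection principle for standard BM, P(τ_b ≤ t) = 2 · P(B_t ≥ b). Since B_t ~ N(0, t), P(B_t ≥ 4.27) = 1 − Φ(4.27/√t) = 1 − Φ(4.27/√8.88) = 1 − Φ(1.4329) ≈ 0.07594. Doubling: P(τ_{4.27} ≤ 8.88) ≈ 2 · 0.07594 = 0.15188 ≈ 0.1519.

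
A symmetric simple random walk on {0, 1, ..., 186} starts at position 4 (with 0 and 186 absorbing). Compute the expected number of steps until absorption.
E[τ | X_0 = 4] = 728

Let v_k = E[τ | X_0 = k]. Boundary: v_0 = v_186 = 0. Recurrence: v_k = 1 + (v_{k-1} + v_{k+1})/2 for 1 ≤ k ≤ 185. The particular solution to v_k − (v_{k-1} + v_{k+1})/2 = 1 is v_k = −k^2. Adding homogeneous solution A + B k and matching boundaries gives v_k = k (186 − k). Substituting k = 4: v_4 = 4 · 182 = 728.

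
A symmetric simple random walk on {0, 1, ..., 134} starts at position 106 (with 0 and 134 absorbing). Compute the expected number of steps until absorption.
E[τ | X_0 = 106] = 2968

Let v_k = E[τ | X_0 = k]. Boundary: v_0 = v_134 = 0. Recurrence: v_k = 1 + (v_{k-1} + v_{k+1})/2 for 1 ≤ k ≤ 133. The particular solution to v_k − (v_{k-1} + v_{k+1})/2 = 1 is v_k = −k^2. Adding homogeneous solution A + B k and matching boundaries gives v_k = k (134 − k). Substituting k = 106: v_106 = 106 · 28 = 2968.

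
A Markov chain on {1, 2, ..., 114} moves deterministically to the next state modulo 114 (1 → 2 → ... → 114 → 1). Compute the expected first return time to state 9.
E[T_9 | X_0 = 9] = 114

The chain cycles deterministically, so starting at state 9 it returns in exactly 114 steps. Equivalently, the stationary distribution is uniform π_j = 1/114 for every state j, so by Kac's formula E[T_9] = 1/π_9 = 114.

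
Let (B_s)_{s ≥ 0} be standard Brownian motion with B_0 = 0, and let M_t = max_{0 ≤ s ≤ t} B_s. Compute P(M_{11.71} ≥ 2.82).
P(M_{11.71} ≥ 2.82) = 2·P(B_{11.71} ≥ 2.82) = 2(1 − Φ(2.82/√11.71)) ≈ 0.4099

By the reflection principle for Brownian motion, P(M_t ≥ a) = 2 · P(B_t ≥ a) for a ≥ 0. Since B_t ~ N(0, t), P(B_t ≥ 2.82) = 1 − Φ(2.82/√t) = 1 − Φ(2.82/√11.71) = 1 − Φ(0.8241). So
  P(M_{11.71} ≥ 2.82) = 2(1 − Φ(0.8241)) ≈ 0.4099.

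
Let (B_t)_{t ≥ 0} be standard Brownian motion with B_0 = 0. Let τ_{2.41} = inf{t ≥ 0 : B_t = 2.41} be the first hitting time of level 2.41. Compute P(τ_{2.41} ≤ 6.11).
P(τ_{2.41} ≤ 6.11) = 2(1 − Φ(2.41/√6.11)) = 2(1 − Φ(0.9750)) ≈ 0.3296

By the reflection principle for standard BM, P(τ_b ≤ t) = 2 · P(B_t ≥ b). Since B_t ~ N(0, t), P(B_t ≥ 2.41) = 1 − Φ(2.41/√t) = 1 − Φ(2.41/√6.11) = 1 − Φ(0.9750) ≈ 0.16478. Doubling: P(τ_{2.41} ≤ 6.11) ≈ 2 · 0.16478 = 0.32956 ≈ 0.3296.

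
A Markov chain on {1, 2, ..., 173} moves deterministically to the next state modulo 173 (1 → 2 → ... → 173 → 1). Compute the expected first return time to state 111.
E[T_111 | X_0 = 111] = 173

The chain cycles deterministically, so starting at state 111 it returns in exactly 173 steps. Equivalently, the stationary distribution is uniform π_j = 1/173 for every state j, so by Kac's formula E[T_111] = 1/π_111 = 173.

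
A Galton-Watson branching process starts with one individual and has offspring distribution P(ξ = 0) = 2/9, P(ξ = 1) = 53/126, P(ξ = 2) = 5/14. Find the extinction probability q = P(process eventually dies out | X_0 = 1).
q = 28/45

The pgf is f(s) = 2/9 + 53/126·s + 5/14·s². The extinction probability q is the smallest fixed point of f in [0, 1]. Setting s = f(s):
  5/14·s² + (53/126 − 1)·s + 2/9 = 0
  5/14·s² − (2/9 + 5/14)·s + 2/9 = 0
which factors as (s − 1)·(5/14·s − 2/9) = 0, giving roots s = 1 and s = (2/9)/(5/14) = 28/45.
Mean offspring μ = 53/126 + 2·5/14 = 143/126 > 1 (supercritical), so q < 1. The extinction probability is the smaller root: q = (2/9)/(5/14) = 28/45.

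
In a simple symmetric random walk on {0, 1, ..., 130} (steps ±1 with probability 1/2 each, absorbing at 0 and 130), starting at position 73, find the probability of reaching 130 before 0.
P(hit 130 before 0) = 73/130

Let u_k = P(hit 130 before 0 | start at k). Then u_0 = 0, u_130 = 1, and u_k = u_{k-1}/2 + u_{k+1}/2 for 1 ≤ k ≤ 129. This harmonic recurrence is solved by u_k = k/130, giving u_73 = 73/130.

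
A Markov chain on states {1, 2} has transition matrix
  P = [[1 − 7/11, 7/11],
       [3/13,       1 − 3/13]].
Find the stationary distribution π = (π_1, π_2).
π_1 = 33/124, π_2 = 91/124

Solve πP = π with π_1 + π_2 = 1. From πP = π: π_1 · (1 − 7/11) + π_2 · 3/13 = π_1 ⇒ π_2 · 3/13 = π_1 · 7/11 ⇒ π_2/π_1 = (7/11)/(3/13) = 91/33. Together with π_1 + π_2 = 1:
  π_1 = (3/13)/(7/11 + 3/13) = (3/13)/(124/143) = 33/124,
  π_2 = (7/11)/(7/11 + 3/13) = (7/11)/(124/143) = 91/124.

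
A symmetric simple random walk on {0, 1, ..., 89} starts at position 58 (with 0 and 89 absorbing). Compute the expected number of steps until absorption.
E[τ | X_0 = 58] = 1798

Let v_k = E[τ | X_0 = k]. Boundary: v_0 = v_89 = 0. Recurrence: v_k = 1 + (v_{k-1} + v_{k+1})/2 for 1 ≤ k ≤ 88. The particular solution to v_k − (v_{k-1} + v_{k+1})/2 = 1 is v_k = −k^2. Adding homogeneous solution A + B k and matching boundaries gives v_k = k (89 − k). Substituting k = 58: v_58 = 58 · 31 = 1798.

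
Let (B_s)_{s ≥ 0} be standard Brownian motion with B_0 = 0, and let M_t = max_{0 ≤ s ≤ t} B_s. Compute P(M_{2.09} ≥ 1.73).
P(M_{2.09} ≥ 1.73) = 2·P(B_{2.09} ≥ 1.73) = 2(1 − Φ(1.73/√2.09)) ≈ 0.2314

By the reflection principle for Brownian motion, P(M_t ≥ a) = 2 · P(B_t ≥ a) for a ≥ 0. Since B_t ~ N(0, t), P(B_t ≥ 1.73) = 1 − Φ(1.73/√t) = 1 − Φ(1.73/√2.09) = 1 − Φ(1.1967). So
  P(M_{2.09} ≥ 1.73) = 2(1 − Φ(1.1967)) ≈ 0.2314.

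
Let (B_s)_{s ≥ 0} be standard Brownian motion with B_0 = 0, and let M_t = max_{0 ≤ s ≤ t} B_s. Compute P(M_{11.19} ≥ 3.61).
P(M_{11.19} ≥ 3.61) = 2·P(B_{11.19} ≥ 3.61) = 2(1 − Φ(3.61/√11.19)) ≈ 0.2805

By the reflection principle for Brownian motion, P(M_t ≥ a) = 2 · P(B_t ≥ a) for a ≥ 0. Since B_t ~ N(0, t), P(B_t ≥ 3.61) = 1 − Φ(3.61/√t) = 1 − Φ(3.61/√11.19) = 1 − Φ(1.0792). So
  P(M_{11.19} ≥ 3.61) = 2(1 − Φ(1.0792)) ≈ 0.2805.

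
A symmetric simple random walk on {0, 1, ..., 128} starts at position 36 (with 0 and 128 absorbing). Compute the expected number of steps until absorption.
E[τ | X_0 = 36] = 3312

Let v_k = E[τ | X_0 = k]. Boundary: v_0 = v_128 = 0. Recurrence: v_k = 1 + (v_{k-1} + v_{k+1})/2 for 1 ≤ k ≤ 127. The particular solution to v_k − (v_{k-1} + v_{k+1})/2 = 1 is v_k = −k^2. Adding homogeneous solution A + B k and matching boundaries gives v_k = k (128 − k). Substituting k = 36: v_36 = 36 · 92 = 3312.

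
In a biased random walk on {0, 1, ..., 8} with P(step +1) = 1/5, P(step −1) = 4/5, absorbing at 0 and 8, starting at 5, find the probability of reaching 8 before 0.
P(hit 8 before 0) = (1 − (4)^5) / (1 − (4)^8) = 341/21845

Let u_k denote P(reach 8 before 0 | start at k). Boundary: u_0 = 0, u_8 = 1. Recurrence: u_k = 1/5·u_{k+1} + 4/5·u_{k-1} for 1 ≤ k ≤ 7. Try u_k = A + B·r^k with r = q/p = (4/5)/(1/5) = 4. Substitution satisfies the recurrence; boundary conditions give:
  u_k = (1 − r^k) / (1 − r^N) = (1 − (4)^5) / (1 − (4)^8) = 341/21845.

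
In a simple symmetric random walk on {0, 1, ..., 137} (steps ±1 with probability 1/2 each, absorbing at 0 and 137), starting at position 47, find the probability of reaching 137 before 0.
P(hit 137 before 0) = 47/137

Let u_k = P(hit 137 before 0 | start at k). Then u_0 = 0, u_137 = 1, and u_k = u_{k-1}/2 + u_{k+1}/2 for 1 ≤ k ≤ 136. This harmonic recurrence is solved by u_k = k/137, giving u_47 = 47/137.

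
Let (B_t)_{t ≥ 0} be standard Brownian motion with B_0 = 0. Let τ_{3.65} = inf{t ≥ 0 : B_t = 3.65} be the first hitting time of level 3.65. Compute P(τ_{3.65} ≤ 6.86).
P(τ_{3.65} ≤ 6.86) = 2(1 − Φ(3.65/√6.86)) = 2(1 − Φ(1.3936)) ≈ 0.1634

By the reflection principle for standard BM, P(τ_b ≤ t) = 2 · P(B_t ≥ b). Since B_t ~ N(0, t), P(B_t ≥ 3.65) = 1 − Φ(3.65/√t) = 1 − Φ(3.65/√6.86) = 1 − Φ(1.3936) ≈ 0.08172. Doubling: P(τ_{3.65} ≤ 6.86) ≈ 2 · 0.08172 = 0.16344 ≈ 0.1634.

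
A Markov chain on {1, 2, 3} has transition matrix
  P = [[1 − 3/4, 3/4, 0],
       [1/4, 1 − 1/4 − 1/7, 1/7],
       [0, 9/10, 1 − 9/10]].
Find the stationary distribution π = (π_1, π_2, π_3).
π = (21/94, 63/94, 5/47)

This is a birth-death chain on three states, which satisfies detailed balance: π_1 · P_{12} = π_2 · P_{21} and π_2 · P_{23} = π_3 · P_{32}.
From π_1 · 3/4 = π_2 · 1/4: π_2/π_1 = (3/4)/(1/4) = 3.
From π_2 · 1/7 = π_3 · 9/10: π_3/π_2 = (1/7)/(9/10) = 10/63.
Take π_1 proportional to 1; then unnormalized π = (1, 3, 10/21). Normalize by dividing by the sum 94/21:
  π = (21/94, 63/94, 5/47).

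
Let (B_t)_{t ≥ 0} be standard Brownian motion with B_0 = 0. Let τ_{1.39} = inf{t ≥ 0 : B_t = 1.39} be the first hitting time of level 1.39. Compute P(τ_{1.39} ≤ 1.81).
P(τ_{1.39} ≤ 1.81) = 2(1 − Φ(1.39/√1.81)) = 2(1 − Φ(1.0332)) ≈ 0.3015

By the reflection principle for standard BM, P(τ_b ≤ t) = 2 · P(B_t ≥ b). Since B_t ~ N(0, t), P(B_t ≥ 1.39) = 1 − Φ(1.39/√t) = 1 − Φ(1.39/√1.81) = 1 − Φ(1.0332) ≈ 0.15076. Doubling: P(τ_{1.39} ≤ 1.81) ≈ 2 · 0.15076 = 0.30152 ≈ 0.3015.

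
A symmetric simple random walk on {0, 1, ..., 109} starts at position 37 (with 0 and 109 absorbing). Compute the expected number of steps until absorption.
E[τ | X_0 = 37] = 2664

Let v_k = E[τ | X_0 = k]. Boundary: v_0 = v_109 = 0. Recurrence: v_k = 1 + (v_{k-1} + v_{k+1})/2 for 1 ≤ k ≤ 108. The particular solution to v_k − (v_{k-1} + v_{k+1})/2 = 1 is v_k = −k^2. Adding homogeneous solution A + B k and matching boundaries gives v_k = k (109 − k). Substituting k = 37: v_37 = 37 · 72 = 2664.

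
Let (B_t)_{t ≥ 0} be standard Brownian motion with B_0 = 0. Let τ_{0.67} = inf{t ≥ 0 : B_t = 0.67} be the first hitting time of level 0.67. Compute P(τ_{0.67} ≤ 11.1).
P(τ_{0.67} ≤ 11.1) = 2(1 − Φ(0.67/√11.1)) = 2(1 − Φ(0.2011)) ≈ 0.8406

By the reflection principle for standard BM, P(τ_b ≤ t) = 2 · P(B_t ≥ b). Since B_t ~ N(0, t), P(B_t ≥ 0.67) = 1 − Φ(0.67/√t) = 1 − Φ(0.67/√11.1) = 1 − Φ(0.2011) ≈ 0.42031. Doubling: P(τ_{0.67} ≤ 11.1) ≈ 2 · 0.42031 = 0.84062 ≈ 0.8406.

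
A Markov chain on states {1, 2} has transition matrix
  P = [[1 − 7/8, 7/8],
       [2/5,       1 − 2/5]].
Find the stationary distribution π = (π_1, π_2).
π_1 = 16/51, π_2 = 35/51

Solve πP = π with π_1 + π_2 = 1. From πP = π: π_1 · (1 − 7/8) + π_2 · 2/5 = π_1 ⇒ π_2 · 2/5 = π_1 · 7/8 ⇒ π_2/π_1 = (7/8)/(2/5) = 35/16. Together with π_1 + π_2 = 1:
  π_1 = (2/5)/(7/8 + 2/5) = (2/5)/(51/40) = 16/51,
  π_2 = (7/8)/(7/8 + 2/5) = (7/8)/(51/40) = 35/51.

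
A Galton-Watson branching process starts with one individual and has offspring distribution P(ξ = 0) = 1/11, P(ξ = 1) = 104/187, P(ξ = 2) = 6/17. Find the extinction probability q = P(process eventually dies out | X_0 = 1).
q = 17/66

The pgf is f(s) = 1/11 + 104/187·s + 6/17·s². The extinction probability q is the smallest fixed point of f in [0, 1]. Setting s = f(s):
  6/17·s² + (104/187 − 1)·s + 1/11 = 0
  6/17·s² − (1/11 + 6/17)·s + 1/11 = 0
which factors as (s − 1)·(6/17·s − 1/11) = 0, giving roots s = 1 and s = (1/11)/(6/17) = 17/66.
Mean offspring μ = 104/187 + 2·6/17 = 236/187 > 1 (supercritical), so q < 1. The extinction probability is the smaller root: q = (1/11)/(6/17) = 17/66.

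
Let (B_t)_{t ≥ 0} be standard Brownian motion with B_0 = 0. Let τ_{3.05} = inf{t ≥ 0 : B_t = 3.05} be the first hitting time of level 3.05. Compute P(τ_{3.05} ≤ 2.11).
P(τ_{3.05} ≤ 2.11) = 2(1 − Φ(3.05/√2.11)) = 2(1 − Φ(2.0997)) ≈ 0.0358

By the reflection principle for standard BM, P(τ_b ≤ t) = 2 · P(B_t ≥ b). Since B_t ~ N(0, t), P(B_t ≥ 3.05) = 1 − Φ(3.05/√t) = 1 − Φ(3.05/√2.11) = 1 − Φ(2.0997) ≈ 0.01788. Doubling: P(τ_{3.05} ≤ 2.11) ≈ 2 · 0.01788 = 0.03576 ≈ 0.0358.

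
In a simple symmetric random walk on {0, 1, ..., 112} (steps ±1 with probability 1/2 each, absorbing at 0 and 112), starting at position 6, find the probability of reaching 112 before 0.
P(hit 112 before 0) = 6/112 = 3/56

Let u_k = P(hit 112 before 0 | start at k). Then u_0 = 0, u_112 = 1, and u_k = u_{k-1}/2 + u_{k+1}/2 for 1 ≤ k ≤ 111. This harmonic recurrence is solved by u_k = k/112, giving u_6 = 6/112 = 3/56.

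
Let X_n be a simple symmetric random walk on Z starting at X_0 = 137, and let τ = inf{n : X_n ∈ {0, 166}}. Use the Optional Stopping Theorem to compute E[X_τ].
E[X_τ] = 137

X_n is a martingale and τ is a bounded-mean stopping time (indeed τ is finite a.s. with bounded expectation since the walk is in a bounded region). By the OST, E[X_τ] = E[X_0] = 137. Equivalently: E[X_τ] = 166 · P(hit 166 first) + 0 · P(hit 0 first) = 166 · (137/166) = 137.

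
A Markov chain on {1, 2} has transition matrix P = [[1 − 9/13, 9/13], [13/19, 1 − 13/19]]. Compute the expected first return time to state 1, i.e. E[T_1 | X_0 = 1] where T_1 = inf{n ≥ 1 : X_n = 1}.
E[T_1 | X_0 = 1] = 1/π_1 = 340/169

For an irreducible recurrent Markov chain with stationary distribution π, E[T_i | X_0 = i] = 1/π_i (Kac's formula). Here π_1 = (13/19)/(9/13 + 13/19) = (13/19)/(340/247) = 169/340, so E[T_1 | X_0 = 1] = 1/π_1 = (9/13 + 13/19)/(13/19) = (340/247)/(13/19) = 340/169.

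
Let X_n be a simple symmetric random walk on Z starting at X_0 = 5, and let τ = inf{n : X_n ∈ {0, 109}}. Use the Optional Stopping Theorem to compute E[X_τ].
E[X_τ] = 5

X_n is a martingale and τ is a bounded-mean stopping time (indeed τ is finite a.s. with bounded expectation since the walk is in a bounded region). By the OST, E[X_τ] = E[X_0] = 5. Equivalently: E[X_τ] = 109 · P(hit 109 first) + 0 · P(hit 0 first) = 109 · (5/109) = 5.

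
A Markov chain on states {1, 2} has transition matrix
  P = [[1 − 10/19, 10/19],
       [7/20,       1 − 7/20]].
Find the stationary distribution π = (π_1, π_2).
π_1 = 133/333, π_2 = 200/333

Solve πP = π with π_1 + π_2 = 1. From πP = π: π_1 · (1 − 10/19) + π_2 · 7/20 = π_1 ⇒ π_2 · 7/20 = π_1 · 10/19 ⇒ π_2/π_1 = (10/19)/(7/20) = 200/133. Together with π_1 + π_2 = 1:
  π_1 = (7/20)/(10/19 + 7/20) = (7/20)/(333/380) = 133/333,
  π_2 = (10/19)/(10/19 + 7/20) = (10/19)/(333/380) = 200/333.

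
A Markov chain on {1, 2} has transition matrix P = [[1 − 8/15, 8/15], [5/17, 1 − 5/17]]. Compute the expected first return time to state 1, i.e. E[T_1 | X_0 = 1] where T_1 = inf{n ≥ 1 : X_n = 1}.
E[T_1 | X_0 = 1] = 1/π_1 = 211/75

For an irreducible recurrent Markov chain with stationary distribution π, E[T_i | X_0 = i] = 1/π_i (Kac's formula). Here π_1 = (5/17)/(8/15 + 5/17) = (5/17)/(211/255) = 75/211, so E[T_1 | X_0 = 1] = 1/π_1 = (8/15 + 5/17)/(5/17) = (211/255)/(5/17) = 211/75.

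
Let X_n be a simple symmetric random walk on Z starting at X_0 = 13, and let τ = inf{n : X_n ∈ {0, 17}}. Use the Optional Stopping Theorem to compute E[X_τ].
E[X_τ] = 13

X_n is a martingale and τ is a bounded-mean stopping time (indeed τ is finite a.s. with bounded expectation since the walk is in a bounded region). By the OST, E[X_τ] = E[X_0] = 13. Equivalently: E[X_τ] = 17 · P(hit 17 first) + 0 · P(hit 0 first) = 17 · (13/17) = 13.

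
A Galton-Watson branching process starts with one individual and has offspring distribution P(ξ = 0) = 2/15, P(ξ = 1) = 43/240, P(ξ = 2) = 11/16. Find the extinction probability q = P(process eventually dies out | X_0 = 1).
q = 32/165

The pgf is f(s) = 2/15 + 43/240·s + 11/16·s². The extinction probability q is the smallest fixed point of f in [0, 1]. Setting s = f(s):
  11/16·s² + (43/240 − 1)·s + 2/15 = 0
  11/16·s² − (2/15 + 11/16)·s + 2/15 = 0
which factors as (s − 1)·(11/16·s − 2/15) = 0, giving roots s = 1 and s = (2/15)/(11/16) = 32/165.
Mean offspring μ = 43/240 + 2·11/16 = 373/240 > 1 (supercritical), so q < 1. The extinction probability is the smaller root: q = (2/15)/(11/16) = 32/165.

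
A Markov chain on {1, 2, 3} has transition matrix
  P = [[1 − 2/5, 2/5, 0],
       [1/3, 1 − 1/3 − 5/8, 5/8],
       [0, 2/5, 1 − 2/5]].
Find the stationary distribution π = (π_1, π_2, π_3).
π = (40/163, 48/163, 75/163)

This is a birth-death chain on three states, which satisfies detailed balance: π_1 · P_{12} = π_2 · P_{21} and π_2 · P_{23} = π_3 · P_{32}.
From π_1 · 2/5 = π_2 · 1/3: π_2/π_1 = (2/5)/(1/3) = 6/5.
From π_2 · 5/8 = π_3 · 2/5: π_3/π_2 = (5/8)/(2/5) = 25/16.
Take π_1 proportional to 1; then unnormalized π = (1, 6/5, 15/8). Normalize by dividing by the sum 163/40:
  π = (40/163, 48/163, 75/163).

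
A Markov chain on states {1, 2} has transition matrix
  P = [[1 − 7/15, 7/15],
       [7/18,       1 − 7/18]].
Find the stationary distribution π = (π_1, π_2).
π_1 = 5/11, π_2 = 6/11

Solve πP = π with π_1 + π_2 = 1. From πP = π: π_1 · (1 − 7/15) + π_2 · 7/18 = π_1 ⇒ π_2 · 7/18 = π_1 · 7/15 ⇒ π_2/π_1 = (7/15)/(7/18) = 6/5. Together with π_1 + π_2 = 1:
  π_1 = (7/18)/(7/15 + 7/18) = (7/18)/(77/90) = 5/11,
  π_2 = (7/15)/(7/15 + 7/18) = (7/15)/(77/90) = 6/11.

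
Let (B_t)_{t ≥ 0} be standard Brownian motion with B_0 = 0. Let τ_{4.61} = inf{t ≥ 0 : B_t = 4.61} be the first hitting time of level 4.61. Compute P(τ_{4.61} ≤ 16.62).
P(τ_{4.61} ≤ 16.62) = 2(1 − Φ(4.61/√16.62)) = 2(1 − Φ(1.1308)) ≈ 0.2581

By the reflection principle for standard BM, P(τ_b ≤ t) = 2 · P(B_t ≥ b). Since B_t ~ N(0, t), P(B_t ≥ 4.61) = 1 − Φ(4.61/√t) = 1 − Φ(4.61/√16.62) = 1 − Φ(1.1308) ≈ 0.12907. Doubling: P(τ_{4.61} ≤ 16.62) ≈ 2 · 0.12907 = 0.25814 ≈ 0.2581.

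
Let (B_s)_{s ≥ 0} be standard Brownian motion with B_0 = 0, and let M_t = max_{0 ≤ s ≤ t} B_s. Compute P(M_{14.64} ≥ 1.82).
P(M_{14.64} ≥ 1.82) = 2·P(B_{14.64} ≥ 1.82) = 2(1 − Φ(1.82/√14.64)) ≈ 0.6343

By the reflection principle for Brownian motion, P(M_t ≥ a) = 2 · P(B_t ≥ a) for a ≥ 0. Since B_t ~ N(0, t), P(B_t ≥ 1.82) = 1 − Φ(1.82/√t) = 1 − Φ(1.82/√14.64) = 1 − Φ(0.4757). So
  P(M_{14.64} ≥ 1.82) = 2(1 − Φ(0.4757)) ≈ 0.6343.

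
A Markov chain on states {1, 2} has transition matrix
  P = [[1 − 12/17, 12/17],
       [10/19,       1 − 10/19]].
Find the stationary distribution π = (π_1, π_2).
π_1 = 85/199, π_2 = 114/199

Solve πP = π with π_1 + π_2 = 1. From πP = π: π_1 · (1 − 12/17) + π_2 · 10/19 = π_1 ⇒ π_2 · 10/19 = π_1 · 12/17 ⇒ π_2/π_1 = (12/17)/(10/19) = 114/85. Together with π_1 + π_2 = 1:
  π_1 = (10/19)/(12/17 + 10/19) = (10/19)/(398/323) = 85/199,
  π_2 = (12/17)/(12/17 + 10/19) = (12/17)/(398/323) = 114/199.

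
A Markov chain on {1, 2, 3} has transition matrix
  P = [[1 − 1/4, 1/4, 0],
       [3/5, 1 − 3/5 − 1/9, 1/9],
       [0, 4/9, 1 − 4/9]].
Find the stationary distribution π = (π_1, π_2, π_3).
π = (48/73, 20/73, 5/73)

This is a birth-death chain on three states, which satisfies detailed balance: π_1 · P_{12} = π_2 · P_{21} and π_2 · P_{23} = π_3 · P_{32}.
From π_1 · 1/4 = π_2 · 3/5: π_2/π_1 = (1/4)/(3/5) = 5/12.
From π_2 · 1/9 = π_3 · 4/9: π_3/π_2 = (1/9)/(4/9) = 1/4.
Take π_1 proportional to 1; then unnormalized π = (1, 5/12, 5/48). Normalize by dividing by the sum 73/48:
  π = (48/73, 20/73, 5/73).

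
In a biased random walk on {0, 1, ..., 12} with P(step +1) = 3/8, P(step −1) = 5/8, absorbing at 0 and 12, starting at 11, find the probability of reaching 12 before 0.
P(hit 12 before 0) = (1 − (5/3)^11) / (1 − (5/3)^12) = 72976467/121804592

Let u_k denote P(reach 12 before 0 | start at k). Boundary: u_0 = 0, u_12 = 1. Recurrence: u_k = 3/8·u_{k+1} + 5/8·u_{k-1} for 1 ≤ k ≤ 11. Try u_k = A + B·r^k with r = q/p = (5/8)/(3/8) = 5/3. Substitution satisfies the recurrence; boundary conditions give:
  u_k = (1 − r^k) / (1 − r^N) = (1 − (5/3)^11) / (1 − (5/3)^12) = 72976467/121804592.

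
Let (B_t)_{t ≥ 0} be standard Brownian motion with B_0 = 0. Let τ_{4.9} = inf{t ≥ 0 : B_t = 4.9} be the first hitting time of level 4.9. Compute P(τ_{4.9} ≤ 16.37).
P(τ_{4.9} ≤ 16.37) = 2(1 − Φ(4.9/√16.37)) = 2(1 − Φ(1.2111)) ≈ 0.2259

By the reflection principle for standard BM, P(τ_b ≤ t) = 2 · P(B_t ≥ b). Since B_t ~ N(0, t), P(B_t ≥ 4.9) = 1 − Φ(4.9/√t) = 1 − Φ(4.9/√16.37) = 1 − Φ(1.2111) ≈ 0.11293. Doubling: P(τ_{4.9} ≤ 16.37) ≈ 2 · 0.11293 = 0.22586 ≈ 0.2259.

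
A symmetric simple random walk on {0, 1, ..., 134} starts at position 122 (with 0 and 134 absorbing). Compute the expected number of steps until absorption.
E[τ | X_0 = 122] = 1464

Let v_k = E[τ | X_0 = k]. Boundary: v_0 = v_134 = 0. Recurrence: v_k = 1 + (v_{k-1} + v_{k+1})/2 for 1 ≤ k ≤ 133. The particular solution to v_k − (v_{k-1} + v_{k+1})/2 = 1 is v_k = −k^2. Adding homogeneous solution A + B k and matching boundaries gives v_k = k (134 − k). Substituting k = 122: v_122 = 122 · 12 = 1464.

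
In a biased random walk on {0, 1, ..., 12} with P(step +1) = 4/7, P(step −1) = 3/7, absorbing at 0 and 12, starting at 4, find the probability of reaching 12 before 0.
P(hit 12 before 0) = (1 − (3/4)^4) / (1 − (3/4)^12) = 65536/92833

Let u_k denote P(reach 12 before 0 | start at k). Boundary: u_0 = 0, u_12 = 1. Recurrence: u_k = 4/7·u_{k+1} + 3/7·u_{k-1} for 1 ≤ k ≤ 11. Try u_k = A + B·r^k with r = q/p = (3/7)/(4/7) = 3/4. Substitution satisfies the recurrence; boundary conditions give:
  u_k = (1 − r^k) / (1 − r^N) = (1 − (3/4)^4) / (1 − (3/4)^12) = 65536/92833.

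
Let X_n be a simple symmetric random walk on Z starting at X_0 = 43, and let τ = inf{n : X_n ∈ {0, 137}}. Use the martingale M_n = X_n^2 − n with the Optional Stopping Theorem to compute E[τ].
E[τ] = 4042

M_n = X_n^2 − n is a martingale (since E[X_{n+1}^2 | F_n] = X_n^2 + 1). By OST (τ has finite mean in a bounded region), E[M_τ] = E[M_0] = X_0^2 − 0 = 43^2 = 1849. Also E[M_τ] = E[X_τ^2] − E[τ]. The walk exits at 0 or 137, with P(hit 137 first) = 43/137, so E[X_τ^2] = 137^2 · 43/137 + 0 = 5891. Thus E[τ] = E[X_τ^2] − E[M_τ] = 5891 − 1849 = 4042 = 43(137 − 43) = 4042.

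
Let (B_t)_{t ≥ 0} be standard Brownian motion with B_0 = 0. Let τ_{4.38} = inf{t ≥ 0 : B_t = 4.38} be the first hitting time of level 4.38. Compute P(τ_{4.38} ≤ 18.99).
P(τ_{4.38} ≤ 18.99) = 2(1 − Φ(4.38/√18.99)) = 2(1 − Φ(1.0051)) ≈ 0.3148

By the reflection principle for standard BM, P(τ_b ≤ t) = 2 · P(B_t ≥ b). Since B_t ~ N(0, t), P(B_t ≥ 4.38) = 1 − Φ(4.38/√t) = 1 − Φ(4.38/√18.99) = 1 − Φ(1.0051) ≈ 0.15742. Doubling: P(τ_{4.38} ≤ 18.99) ≈ 2 · 0.15742 = 0.31484 ≈ 0.3148.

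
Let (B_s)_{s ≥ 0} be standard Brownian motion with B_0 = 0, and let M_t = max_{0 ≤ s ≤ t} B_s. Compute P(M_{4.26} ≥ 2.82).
P(M_{4.26} ≥ 2.82) = 2·P(B_{4.26} ≥ 2.82) = 2(1 − Φ(2.82/√4.26)) ≈ 0.1718

By the reflection principle for Brownian motion, P(M_t ≥ a) = 2 · P(B_t ≥ a) for a ≥ 0. Since B_t ~ N(0, t), P(B_t ≥ 2.82) = 1 − Φ(2.82/√t) = 1 − Φ(2.82/√4.26) = 1 − Φ(1.3663). So
  P(M_{4.26} ≥ 2.82) = 2(1 − Φ(1.3663)) ≈ 0.1718.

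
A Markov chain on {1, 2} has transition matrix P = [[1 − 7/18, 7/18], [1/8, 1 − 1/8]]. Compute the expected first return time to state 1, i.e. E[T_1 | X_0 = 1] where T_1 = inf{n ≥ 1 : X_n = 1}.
E[T_1 | X_0 = 1] = 1/π_1 = 37/9

For an irreducible recurrent Markov chain with stationary distribution π, E[T_i | X_0 = i] = 1/π_i (Kac's formula). Here π_1 = (1/8)/(7/18 + 1/8) = (1/8)/(37/72) = 9/37, so E[T_1 | X_0 = 1] = 1/π_1 = (7/18 + 1/8)/(1/8) = (37/72)/(1/8) = 37/9.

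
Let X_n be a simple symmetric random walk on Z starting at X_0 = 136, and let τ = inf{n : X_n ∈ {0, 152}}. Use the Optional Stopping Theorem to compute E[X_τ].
E[X_τ] = 136

X_n is a martingale and τ is a bounded-mean stopping time (indeed τ is finite a.s. with bounded expectation since the walk is in a bounded region). By the OST, E[X_τ] = E[X_0] = 136. Equivalently: E[X_τ] = 152 · P(hit 152 first) + 0 · P(hit 0 first) = 152 · (136/152) = 136.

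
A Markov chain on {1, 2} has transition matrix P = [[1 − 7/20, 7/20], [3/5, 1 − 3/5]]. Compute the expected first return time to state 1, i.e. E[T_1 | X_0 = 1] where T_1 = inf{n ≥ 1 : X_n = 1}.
E[T_1 | X_0 = 1] = 1/π_1 = 19/12

For an irreducible recurrent Markov chain with stationary distribution π, E[T_i | X_0 = i] = 1/π_i (Kac's formula). Here π_1 = (3/5)/(7/20 + 3/5) = (3/5)/(19/20) = 12/19, so E[T_1 | X_0 = 1] = 1/π_1 = (7/20 + 3/5)/(3/5) = (19/20)/(3/5) = 19/12.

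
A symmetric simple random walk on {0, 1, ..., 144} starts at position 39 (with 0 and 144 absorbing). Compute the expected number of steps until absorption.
E[τ | X_0 = 39] = 4095

Let v_k = E[τ | X_0 = k]. Boundary: v_0 = v_144 = 0. Recurrence: v_k = 1 + (v_{k-1} + v_{k+1})/2 for 1 ≤ k ≤ 143. The particular solution to v_k − (v_{k-1} + v_{k+1})/2 = 1 is v_k = −k^2. Adding homogeneous solution A + B k and matching boundaries gives v_k = k (144 − k). Substituting k = 39: v_39 = 39 · 105 = 4095.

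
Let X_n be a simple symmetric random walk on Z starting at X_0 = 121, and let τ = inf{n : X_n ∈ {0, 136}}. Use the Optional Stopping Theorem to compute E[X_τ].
E[X_τ] = 121

X_n is a martingale and τ is a bounded-mean stopping time (indeed τ is finite a.s. with bounded expectation since the walk is in a bounded region). By the OST, E[X_τ] = E[X_0] = 121. Equivalently: E[X_τ] = 136 · P(hit 136 first) + 0 · P(hit 0 first) = 136 · (121/136) = 121.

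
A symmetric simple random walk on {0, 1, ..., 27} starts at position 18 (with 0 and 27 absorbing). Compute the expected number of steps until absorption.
E[τ | X_0 = 18] = 162

Let v_k = E[τ | X_0 = k]. Boundary: v_0 = v_27 = 0. Recurrence: v_k = 1 + (v_{k-1} + v_{k+1})/2 for 1 ≤ k ≤ 26. The particular solution to v_k − (v_{k-1} + v_{k+1})/2 = 1 is v_k = −k^2. Adding homogeneous solution A + B k and matching boundaries gives v_k = k (27 − k). Substituting k = 18: v_18 = 18 · 9 = 162.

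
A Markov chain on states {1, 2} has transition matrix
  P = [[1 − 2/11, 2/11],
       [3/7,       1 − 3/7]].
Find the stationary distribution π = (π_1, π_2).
π_1 = 33/47, π_2 = 14/47

Solve πP = π with π_1 + π_2 = 1. From πP = π: π_1 · (1 − 2/11) + π_2 · 3/7 = π_1 ⇒ π_2 · 3/7 = π_1 · 2/11 ⇒ π_2/π_1 = (2/11)/(3/7) = 14/33. Together with π_1 + π_2 = 1:
  π_1 = (3/7)/(2/11 + 3/7) = (3/7)/(47/77) = 33/47,
  π_2 = (2/11)/(2/11 + 3/7) = (2/11)/(47/77) = 14/47.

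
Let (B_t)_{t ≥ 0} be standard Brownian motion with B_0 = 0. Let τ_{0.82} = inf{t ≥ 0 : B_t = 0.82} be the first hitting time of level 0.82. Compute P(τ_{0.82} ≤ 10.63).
P(τ_{0.82} ≤ 10.63) = 2(1 − Φ(0.82/√10.63)) = 2(1 − Φ(0.2515)) ≈ 0.8014

By the reflection principle for standard BM, P(τ_b ≤ t) = 2 · P(B_t ≥ b). Since B_t ~ N(0, t), P(B_t ≥ 0.82) = 1 − Φ(0.82/√t) = 1 − Φ(0.82/√10.63) = 1 − Φ(0.2515) ≈ 0.40071. Doubling: P(τ_{0.82} ≤ 10.63) ≈ 2 · 0.40071 = 0.80142 ≈ 0.8014.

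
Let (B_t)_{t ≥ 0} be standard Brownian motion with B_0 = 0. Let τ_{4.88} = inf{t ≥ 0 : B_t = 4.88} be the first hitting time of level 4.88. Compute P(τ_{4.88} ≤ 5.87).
P(τ_{4.88} ≤ 5.87) = 2(1 − Φ(4.88/√5.87)) = 2(1 − Φ(2.0142)) ≈ 0.0440

By the reflection principle for standard BM, P(τ_b ≤ t) = 2 · P(B_t ≥ b). Since B_t ~ N(0, t), P(B_t ≥ 4.88) = 1 − Φ(4.88/√t) = 1 − Φ(4.88/√5.87) = 1 − Φ(2.0142) ≈ 0.02199. Doubling: P(τ_{4.88} ≤ 5.87) ≈ 2 · 0.02199 = 0.04398 ≈ 0.0440.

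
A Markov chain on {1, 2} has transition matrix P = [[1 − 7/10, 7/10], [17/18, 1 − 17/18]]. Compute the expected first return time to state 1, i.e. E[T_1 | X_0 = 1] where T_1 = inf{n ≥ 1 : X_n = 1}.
E[T_1 | X_0 = 1] = 1/π_1 = 148/85

For an irreducible recurrent Markov chain with stationary distribution π, E[T_i | X_0 = i] = 1/π_i (Kac's formula). Here π_1 = (17/18)/(7/10 + 17/18) = (17/18)/(74/45) = 85/148, so E[T_1 | X_0 = 1] = 1/π_1 = (7/10 + 17/18)/(17/18) = (74/45)/(17/18) = 148/85.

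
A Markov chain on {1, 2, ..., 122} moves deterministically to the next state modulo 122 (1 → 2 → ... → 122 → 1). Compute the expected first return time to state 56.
E[T_56 | X_0 = 56] = 122

The chain cycles deterministically, so starting at state 56 it returns in exactly 122 steps. Equivalently, the stationary distribution is uniform π_j = 1/122 for every state j, so by Kac's formula E[T_56] = 1/π_56 = 122.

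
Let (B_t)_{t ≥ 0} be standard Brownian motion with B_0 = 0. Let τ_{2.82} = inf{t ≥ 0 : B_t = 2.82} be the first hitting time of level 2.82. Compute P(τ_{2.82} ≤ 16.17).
P(τ_{2.82} ≤ 16.17) = 2(1 − Φ(2.82/√16.17)) = 2(1 − Φ(0.7013)) ≈ 0.4831

By the reflection principle for standard BM, P(τ_b ≤ t) = 2 · P(B_t ≥ b). Since B_t ~ N(0, t), P(B_t ≥ 2.82) = 1 − Φ(2.82/√t) = 1 − Φ(2.82/√16.17) = 1 − Φ(0.7013) ≈ 0.24156. Doubling: P(τ_{2.82} ≤ 16.17) ≈ 2 · 0.24156 = 0.48312 ≈ 0.4831.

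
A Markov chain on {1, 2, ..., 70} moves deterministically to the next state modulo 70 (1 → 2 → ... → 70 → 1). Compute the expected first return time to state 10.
E[T_10 | X_0 = 10] = 70

The chain cycles deterministically, so starting at state 10 it returns in exactly 70 steps. Equivalently, the stationary distribution is uniform π_j = 1/70 for every state j, so by Kac's formula E[T_10] = 1/π_10 = 70.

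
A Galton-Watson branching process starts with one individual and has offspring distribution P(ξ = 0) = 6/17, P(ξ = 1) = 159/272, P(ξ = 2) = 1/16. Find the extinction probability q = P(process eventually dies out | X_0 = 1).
q = 1

Mean offspring μ = 0·6/17 + 1·159/272 + 2·1/16 = 193/272 ≤ 1. For μ ≤ 1 with offspring not concentrated at 1, the Galton-Watson process goes extinct almost surely, so q = 1.
(Algebraic check: The pgf is f(s) = 6/17 + 159/272·s + 1/16·s². The extinction probability q is the smallest fixed point of f in [0, 1]. Setting s = f(s):
  1/16·s² + (159/272 − 1)·s + 6/17 = 0
  1/16·s² − (6/17 + 1/16)·s + 6/17 = 0
which factors as (s − 1)·(1/16·s − 6/17) = 0, giving roots s = 1 and s = (6/17)/(1/16) = 96/17. Since 96/17 ≥ 1, the smallest root in [0, 1] is s = 1.)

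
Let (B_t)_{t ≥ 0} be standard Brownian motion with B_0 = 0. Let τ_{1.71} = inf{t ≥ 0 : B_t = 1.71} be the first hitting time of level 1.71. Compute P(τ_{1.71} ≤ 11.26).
P(τ_{1.71} ≤ 11.26) = 2(1 − Φ(1.71/√11.26)) = 2(1 − Φ(0.5096)) ≈ 0.6103

By the reflection principle for standard BM, P(τ_b ≤ t) = 2 · P(B_t ≥ b). Since B_t ~ N(0, t), P(B_t ≥ 1.71) = 1 − Φ(1.71/√t) = 1 − Φ(1.71/√11.26) = 1 − Φ(0.5096) ≈ 0.30517. Doubling: P(τ_{1.71} ≤ 11.26) ≈ 2 · 0.30517 = 0.61034 ≈ 0.6103.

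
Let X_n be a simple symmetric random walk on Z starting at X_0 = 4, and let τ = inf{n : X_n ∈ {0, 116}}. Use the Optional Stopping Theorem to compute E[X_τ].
E[X_τ] = 4

X_n is a martingale and τ is a bounded-mean stopping time (indeed τ is finite a.s. with bounded expectation since the walk is in a bounded region). By the OST, E[X_τ] = E[X_0] = 4. Equivalently: E[X_τ] = 116 · P(hit 116 first) + 0 · P(hit 0 first) = 116 · (4/116) = 4.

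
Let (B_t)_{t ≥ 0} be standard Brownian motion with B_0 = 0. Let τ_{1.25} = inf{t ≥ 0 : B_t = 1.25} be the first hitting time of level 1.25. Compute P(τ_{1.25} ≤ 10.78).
P(τ_{1.25} ≤ 10.78) = 2(1 − Φ(1.25/√10.78)) = 2(1 − Φ(0.3807)) ≈ 0.7034

By the reflection principle for standard BM, P(τ_b ≤ t) = 2 · P(B_t ≥ b). Since B_t ~ N(0, t), P(B_t ≥ 1.25) = 1 − Φ(1.25/√t) = 1 − Φ(1.25/√10.78) = 1 − Φ(0.3807) ≈ 0.35171. Doubling: P(τ_{1.25} ≤ 10.78) ≈ 2 · 0.35171 = 0.70342 ≈ 0.7034.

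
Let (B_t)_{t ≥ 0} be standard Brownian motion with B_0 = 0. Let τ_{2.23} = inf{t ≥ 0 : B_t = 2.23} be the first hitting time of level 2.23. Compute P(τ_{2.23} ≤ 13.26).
P(τ_{2.23} ≤ 13.26) = 2(1 − Φ(2.23/√13.26)) = 2(1 − Φ(0.6124)) ≈ 0.5403

By the reflection principle for standard BM, P(τ_b ≤ t) = 2 · P(B_t ≥ b). Since B_t ~ N(0, t), P(B_t ≥ 2.23) = 1 − Φ(2.23/√t) = 1 − Φ(2.23/√13.26) = 1 − Φ(0.6124) ≈ 0.27014. Doubling: P(τ_{2.23} ≤ 13.26) ≈ 2 · 0.27014 = 0.54028 ≈ 0.5403.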